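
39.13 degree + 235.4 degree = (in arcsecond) 9.883e+05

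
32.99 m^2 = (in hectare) 0.003299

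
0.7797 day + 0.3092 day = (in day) 1.089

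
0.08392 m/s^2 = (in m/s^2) 0.08392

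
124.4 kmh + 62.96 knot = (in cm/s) 6694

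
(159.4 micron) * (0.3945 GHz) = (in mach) 184.7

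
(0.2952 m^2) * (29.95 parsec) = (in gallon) 7.207e+19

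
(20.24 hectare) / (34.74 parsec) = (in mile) 1.173e-16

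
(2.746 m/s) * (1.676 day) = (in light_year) 4.203e-11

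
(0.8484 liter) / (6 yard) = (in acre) 3.821e-08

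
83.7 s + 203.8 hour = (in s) 7.338e+05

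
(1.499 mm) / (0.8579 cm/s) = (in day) 2.022e-06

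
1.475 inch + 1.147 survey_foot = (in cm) 38.71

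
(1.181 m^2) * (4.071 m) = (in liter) 4808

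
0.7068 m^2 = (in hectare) 7.068e-05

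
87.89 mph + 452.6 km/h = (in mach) 0.4846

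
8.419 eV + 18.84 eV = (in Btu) 4.139e-21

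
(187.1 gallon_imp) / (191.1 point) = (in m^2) 12.62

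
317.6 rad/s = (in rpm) 3033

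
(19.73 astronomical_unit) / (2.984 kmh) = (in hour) 9.891e+08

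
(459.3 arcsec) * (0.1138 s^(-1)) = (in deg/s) 0.01452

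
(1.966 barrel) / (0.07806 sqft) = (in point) 1.222e+05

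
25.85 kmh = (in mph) 16.06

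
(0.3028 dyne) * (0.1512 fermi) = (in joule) 4.578e-22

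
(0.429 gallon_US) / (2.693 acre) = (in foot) 4.889e-07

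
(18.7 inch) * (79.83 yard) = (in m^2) 34.67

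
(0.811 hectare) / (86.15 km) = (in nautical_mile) 5.083e-05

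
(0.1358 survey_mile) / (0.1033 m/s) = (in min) 35.26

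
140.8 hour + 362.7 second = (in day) 5.871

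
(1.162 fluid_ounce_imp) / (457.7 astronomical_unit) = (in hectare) 4.822e-23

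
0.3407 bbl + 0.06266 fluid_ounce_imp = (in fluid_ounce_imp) 1906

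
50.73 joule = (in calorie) 12.12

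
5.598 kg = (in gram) 5598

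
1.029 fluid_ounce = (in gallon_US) 0.008039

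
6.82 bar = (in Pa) 6.82e+05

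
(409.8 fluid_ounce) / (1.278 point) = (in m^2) 26.88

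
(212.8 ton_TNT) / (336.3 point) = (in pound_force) 1.687e+12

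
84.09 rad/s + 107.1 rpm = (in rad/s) 95.31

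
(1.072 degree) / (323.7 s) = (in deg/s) 0.003312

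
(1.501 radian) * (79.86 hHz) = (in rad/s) 1.199e+04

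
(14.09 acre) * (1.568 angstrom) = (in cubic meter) 8.941e-06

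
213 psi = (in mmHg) 1.102e+04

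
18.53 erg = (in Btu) 1.756e-09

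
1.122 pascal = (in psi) 0.0001627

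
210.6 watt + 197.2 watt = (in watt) 407.8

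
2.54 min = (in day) 0.001764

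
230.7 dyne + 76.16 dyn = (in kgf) 0.0003129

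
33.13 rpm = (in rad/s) 3.469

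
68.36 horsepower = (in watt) 5.098e+04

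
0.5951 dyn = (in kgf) 6.068e-07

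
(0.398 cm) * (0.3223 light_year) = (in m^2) 1.214e+13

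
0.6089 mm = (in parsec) 1.973e-20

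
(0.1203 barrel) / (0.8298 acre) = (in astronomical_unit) 3.807e-17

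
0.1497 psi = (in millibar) 10.32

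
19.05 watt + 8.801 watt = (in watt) 27.85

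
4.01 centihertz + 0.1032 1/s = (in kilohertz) 0.0001433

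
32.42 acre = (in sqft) 1.412e+06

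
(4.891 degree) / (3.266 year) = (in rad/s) 8.288e-10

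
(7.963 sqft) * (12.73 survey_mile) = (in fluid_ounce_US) 5.125e+08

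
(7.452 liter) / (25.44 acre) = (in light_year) 7.651e-24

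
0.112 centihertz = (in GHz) 1.12e-12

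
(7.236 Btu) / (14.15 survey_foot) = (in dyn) 1.77e+08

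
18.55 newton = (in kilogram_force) 1.892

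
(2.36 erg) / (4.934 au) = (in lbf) 7.188e-20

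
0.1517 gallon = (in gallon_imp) 0.1263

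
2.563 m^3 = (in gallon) 677.1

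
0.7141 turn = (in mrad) 4487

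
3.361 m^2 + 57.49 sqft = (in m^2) 8.702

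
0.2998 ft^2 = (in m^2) 0.02785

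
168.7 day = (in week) 24.1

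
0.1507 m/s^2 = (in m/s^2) 0.1507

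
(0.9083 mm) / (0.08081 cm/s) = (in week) 1.858e-06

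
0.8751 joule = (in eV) 5.462e+18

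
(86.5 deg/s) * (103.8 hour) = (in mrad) 5.641e+08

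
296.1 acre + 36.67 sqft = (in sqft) 1.29e+07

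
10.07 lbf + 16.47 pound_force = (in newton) 118.1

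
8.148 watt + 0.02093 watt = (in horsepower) 0.01095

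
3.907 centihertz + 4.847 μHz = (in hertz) 0.03907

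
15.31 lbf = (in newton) 68.1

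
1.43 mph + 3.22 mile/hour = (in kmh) 7.483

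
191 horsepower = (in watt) 1.424e+05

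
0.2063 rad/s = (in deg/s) 11.82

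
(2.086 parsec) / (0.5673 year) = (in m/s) 3.598e+09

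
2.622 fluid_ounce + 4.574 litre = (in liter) 4.652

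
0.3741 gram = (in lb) 0.0008247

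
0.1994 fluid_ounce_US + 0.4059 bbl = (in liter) 64.54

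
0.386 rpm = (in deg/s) 2.316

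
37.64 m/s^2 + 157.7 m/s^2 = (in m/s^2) 195.3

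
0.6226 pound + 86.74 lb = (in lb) 87.36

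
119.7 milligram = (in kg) 0.0001197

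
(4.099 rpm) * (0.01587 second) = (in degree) 0.3903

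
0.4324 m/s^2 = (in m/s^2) 0.4324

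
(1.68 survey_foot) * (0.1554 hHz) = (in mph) 17.8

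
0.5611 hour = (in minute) 33.67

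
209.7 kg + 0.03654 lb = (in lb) 462.3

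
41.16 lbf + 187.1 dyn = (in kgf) 18.67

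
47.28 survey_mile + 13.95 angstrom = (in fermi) 7.609e+19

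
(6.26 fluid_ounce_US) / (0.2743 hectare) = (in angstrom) 674.9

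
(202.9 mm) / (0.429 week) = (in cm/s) 7.82e-05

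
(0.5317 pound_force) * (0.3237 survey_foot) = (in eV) 1.456e+18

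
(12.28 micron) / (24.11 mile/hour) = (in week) 1.884e-12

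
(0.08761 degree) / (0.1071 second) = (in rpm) 0.1363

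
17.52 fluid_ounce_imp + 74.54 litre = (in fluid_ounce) 2537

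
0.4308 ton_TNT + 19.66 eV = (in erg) 1.802e+16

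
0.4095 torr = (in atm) 0.0005388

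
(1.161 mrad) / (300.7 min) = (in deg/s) 3.687e-06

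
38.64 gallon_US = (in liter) 146.3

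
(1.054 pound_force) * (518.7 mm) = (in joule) 2.432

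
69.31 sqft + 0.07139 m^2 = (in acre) 0.001609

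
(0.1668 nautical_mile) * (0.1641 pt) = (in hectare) 1.788e-06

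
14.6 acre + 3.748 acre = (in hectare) 7.425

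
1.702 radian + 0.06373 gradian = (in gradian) 108.4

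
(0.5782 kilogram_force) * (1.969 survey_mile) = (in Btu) 17.03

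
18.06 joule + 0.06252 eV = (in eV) 1.127e+20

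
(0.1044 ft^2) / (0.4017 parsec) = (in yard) 8.557e-19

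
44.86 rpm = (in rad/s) 4.698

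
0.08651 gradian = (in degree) 0.07786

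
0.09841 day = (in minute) 141.7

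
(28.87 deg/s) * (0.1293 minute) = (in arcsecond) 8.063e+05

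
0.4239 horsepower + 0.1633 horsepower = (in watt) 437.9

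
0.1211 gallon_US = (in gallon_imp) 0.1008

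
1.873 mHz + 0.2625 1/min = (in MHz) 6.248e-09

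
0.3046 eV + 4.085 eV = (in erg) 7.033e-12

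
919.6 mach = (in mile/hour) 7.004e+05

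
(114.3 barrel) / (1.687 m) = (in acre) 0.002662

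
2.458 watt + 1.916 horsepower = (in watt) 1431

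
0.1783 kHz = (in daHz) 17.83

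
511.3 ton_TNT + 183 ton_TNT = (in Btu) 2.753e+09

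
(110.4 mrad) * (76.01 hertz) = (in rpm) 80.13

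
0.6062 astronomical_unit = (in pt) 2.571e+14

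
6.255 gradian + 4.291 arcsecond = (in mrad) 98.27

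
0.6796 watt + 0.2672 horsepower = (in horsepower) 0.2681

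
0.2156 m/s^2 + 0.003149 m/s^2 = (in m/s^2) 0.2187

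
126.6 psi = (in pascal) 8.729e+05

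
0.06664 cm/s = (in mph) 0.001491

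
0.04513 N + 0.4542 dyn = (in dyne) 4513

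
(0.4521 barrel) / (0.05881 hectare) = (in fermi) 1.222e+11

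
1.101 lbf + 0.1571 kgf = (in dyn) 6.438e+05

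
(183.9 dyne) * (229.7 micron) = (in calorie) 1.01e-07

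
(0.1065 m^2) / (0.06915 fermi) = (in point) 4.366e+18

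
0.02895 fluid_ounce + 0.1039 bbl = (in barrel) 0.1039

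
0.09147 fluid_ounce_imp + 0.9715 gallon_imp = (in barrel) 0.0278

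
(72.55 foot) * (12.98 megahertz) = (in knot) 5.579e+08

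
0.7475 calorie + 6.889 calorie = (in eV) 1.994e+20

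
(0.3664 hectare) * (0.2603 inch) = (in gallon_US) 6400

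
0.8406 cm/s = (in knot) 0.01634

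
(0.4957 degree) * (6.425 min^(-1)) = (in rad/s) 0.0009264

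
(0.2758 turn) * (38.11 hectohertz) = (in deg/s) 3.784e+05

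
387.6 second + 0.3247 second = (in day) 0.00449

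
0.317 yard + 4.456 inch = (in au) 2.694e-12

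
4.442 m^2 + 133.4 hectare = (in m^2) 1.334e+06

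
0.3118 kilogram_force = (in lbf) 0.6874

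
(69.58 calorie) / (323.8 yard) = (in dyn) 9.832e+04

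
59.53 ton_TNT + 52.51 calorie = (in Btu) 2.361e+08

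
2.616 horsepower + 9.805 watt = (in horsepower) 2.629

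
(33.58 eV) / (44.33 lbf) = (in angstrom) 2.728e-10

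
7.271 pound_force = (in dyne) 3.234e+06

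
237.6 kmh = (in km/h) 237.6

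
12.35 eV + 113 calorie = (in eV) 2.951e+21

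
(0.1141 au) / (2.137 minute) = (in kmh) 4.792e+08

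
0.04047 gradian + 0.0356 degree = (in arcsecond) 259.3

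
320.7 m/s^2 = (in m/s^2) 320.7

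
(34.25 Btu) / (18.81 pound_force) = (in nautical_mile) 0.2332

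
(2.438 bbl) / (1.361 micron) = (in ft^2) 3.066e+06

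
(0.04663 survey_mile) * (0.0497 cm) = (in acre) 9.216e-06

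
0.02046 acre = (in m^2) 82.8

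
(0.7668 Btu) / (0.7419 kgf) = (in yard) 121.6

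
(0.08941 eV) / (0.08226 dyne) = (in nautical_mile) 9.403e-18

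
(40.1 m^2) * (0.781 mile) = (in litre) 5.04e+07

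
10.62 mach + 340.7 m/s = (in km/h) 1.424e+04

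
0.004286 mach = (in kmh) 5.254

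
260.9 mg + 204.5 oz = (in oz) 204.5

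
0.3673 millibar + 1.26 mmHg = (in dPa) 2047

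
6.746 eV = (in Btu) 1.024e-21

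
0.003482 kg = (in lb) 0.007676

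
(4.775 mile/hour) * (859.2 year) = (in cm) 5.784e+12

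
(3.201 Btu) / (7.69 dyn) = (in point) 1.245e+11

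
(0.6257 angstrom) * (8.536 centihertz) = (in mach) 1.569e-14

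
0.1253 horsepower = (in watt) 93.44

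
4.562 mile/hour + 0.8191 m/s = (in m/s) 2.858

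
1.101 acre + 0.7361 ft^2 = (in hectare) 0.4456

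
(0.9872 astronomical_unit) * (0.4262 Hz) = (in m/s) 6.294e+10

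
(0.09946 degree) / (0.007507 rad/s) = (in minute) 0.003854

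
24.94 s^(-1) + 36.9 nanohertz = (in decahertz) 2.494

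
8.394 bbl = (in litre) 1335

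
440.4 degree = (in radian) 7.686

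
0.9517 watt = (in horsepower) 0.001276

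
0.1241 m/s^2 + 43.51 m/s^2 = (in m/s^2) 43.63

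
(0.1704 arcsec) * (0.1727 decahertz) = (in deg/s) 8.174e-05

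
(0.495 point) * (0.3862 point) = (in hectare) 2.379e-12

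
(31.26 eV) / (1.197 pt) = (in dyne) 1.186e-09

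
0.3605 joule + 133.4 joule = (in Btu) 0.1268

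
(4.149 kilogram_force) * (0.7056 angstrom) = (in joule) 2.871e-09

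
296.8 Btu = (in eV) 1.954e+24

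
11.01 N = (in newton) 11.01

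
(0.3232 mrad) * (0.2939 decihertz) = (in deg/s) 0.0005442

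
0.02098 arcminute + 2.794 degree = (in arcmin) 167.7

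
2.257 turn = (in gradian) 902.8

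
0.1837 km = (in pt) 5.207e+05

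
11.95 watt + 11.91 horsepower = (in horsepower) 11.93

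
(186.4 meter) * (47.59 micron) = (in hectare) 8.871e-07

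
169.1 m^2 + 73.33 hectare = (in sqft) 7.895e+06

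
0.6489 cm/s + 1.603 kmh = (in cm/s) 45.18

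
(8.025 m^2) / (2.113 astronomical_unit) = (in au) 1.697e-22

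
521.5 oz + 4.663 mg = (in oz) 521.5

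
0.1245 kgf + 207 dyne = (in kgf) 0.1247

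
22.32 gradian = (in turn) 0.0558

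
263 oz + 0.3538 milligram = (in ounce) 263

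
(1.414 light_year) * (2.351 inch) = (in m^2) 7.988e+14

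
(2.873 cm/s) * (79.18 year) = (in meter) 7.174e+07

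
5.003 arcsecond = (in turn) 3.86e-06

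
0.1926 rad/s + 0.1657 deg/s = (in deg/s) 11.2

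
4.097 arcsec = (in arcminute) 0.06828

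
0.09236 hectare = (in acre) 0.2282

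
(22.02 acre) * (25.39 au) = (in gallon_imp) 7.445e+19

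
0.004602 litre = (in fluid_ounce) 0.1556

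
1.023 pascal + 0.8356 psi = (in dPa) 5.762e+04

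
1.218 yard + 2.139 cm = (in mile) 0.0007053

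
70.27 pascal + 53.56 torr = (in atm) 0.07117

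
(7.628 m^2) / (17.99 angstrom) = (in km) 4.24e+06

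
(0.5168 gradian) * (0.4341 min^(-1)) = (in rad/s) 5.873e-05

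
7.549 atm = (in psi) 110.9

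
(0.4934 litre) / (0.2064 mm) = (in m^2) 2.391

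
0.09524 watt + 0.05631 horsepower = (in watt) 42.09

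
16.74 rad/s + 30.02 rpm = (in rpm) 189.9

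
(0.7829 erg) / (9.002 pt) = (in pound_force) 5.542e-06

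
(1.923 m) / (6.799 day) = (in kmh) 1.178e-05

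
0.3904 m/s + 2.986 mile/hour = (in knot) 3.354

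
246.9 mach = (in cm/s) 8.407e+06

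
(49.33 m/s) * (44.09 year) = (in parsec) 2.223e-06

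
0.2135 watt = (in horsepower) 0.0002863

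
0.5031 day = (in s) 4.347e+04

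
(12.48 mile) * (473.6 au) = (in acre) 3.516e+14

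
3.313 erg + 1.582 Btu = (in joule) 1669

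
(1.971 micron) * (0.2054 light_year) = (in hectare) 3.83e+05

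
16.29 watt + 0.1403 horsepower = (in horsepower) 0.1621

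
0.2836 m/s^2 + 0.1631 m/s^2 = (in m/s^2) 0.4467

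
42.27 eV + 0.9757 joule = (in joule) 0.9757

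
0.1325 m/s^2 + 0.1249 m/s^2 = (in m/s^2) 0.2574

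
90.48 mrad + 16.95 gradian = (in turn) 0.05678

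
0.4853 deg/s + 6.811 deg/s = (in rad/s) 0.1273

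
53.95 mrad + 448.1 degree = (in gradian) 501.3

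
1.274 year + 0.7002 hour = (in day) 465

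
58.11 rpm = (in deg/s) 348.7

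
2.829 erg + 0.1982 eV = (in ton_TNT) 6.761e-17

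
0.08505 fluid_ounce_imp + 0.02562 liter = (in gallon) 0.007406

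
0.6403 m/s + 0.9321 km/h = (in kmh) 3.237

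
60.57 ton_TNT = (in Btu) 2.402e+08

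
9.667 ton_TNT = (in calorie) 9.667e+09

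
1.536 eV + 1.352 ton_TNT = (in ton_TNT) 1.352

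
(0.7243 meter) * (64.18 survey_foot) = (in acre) 0.003501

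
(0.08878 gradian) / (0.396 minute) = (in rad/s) 5.869e-05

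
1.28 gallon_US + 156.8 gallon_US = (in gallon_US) 158.1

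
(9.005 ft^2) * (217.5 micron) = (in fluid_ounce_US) 6.153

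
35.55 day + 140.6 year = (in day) 5.135e+04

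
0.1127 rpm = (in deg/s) 0.6762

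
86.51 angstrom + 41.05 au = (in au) 41.05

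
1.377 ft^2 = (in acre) 3.161e-05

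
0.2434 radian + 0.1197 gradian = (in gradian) 15.62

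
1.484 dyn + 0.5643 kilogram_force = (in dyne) 5.534e+05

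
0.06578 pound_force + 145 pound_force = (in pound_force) 145.1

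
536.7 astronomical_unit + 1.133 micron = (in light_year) 0.008487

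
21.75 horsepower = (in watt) 1.622e+04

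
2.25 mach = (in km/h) 2758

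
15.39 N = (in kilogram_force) 1.569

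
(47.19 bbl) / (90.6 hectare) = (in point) 0.02347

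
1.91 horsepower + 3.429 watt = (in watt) 1428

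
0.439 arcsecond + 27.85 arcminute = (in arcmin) 27.86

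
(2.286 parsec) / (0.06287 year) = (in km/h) 1.281e+11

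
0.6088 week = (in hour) 102.3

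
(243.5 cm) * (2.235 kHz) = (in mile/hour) 1.217e+04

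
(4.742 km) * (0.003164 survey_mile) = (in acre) 5.967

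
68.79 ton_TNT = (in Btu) 2.728e+08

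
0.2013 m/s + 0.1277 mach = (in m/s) 43.68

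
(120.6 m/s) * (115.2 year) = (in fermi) 4.381e+26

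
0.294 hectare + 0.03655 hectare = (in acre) 0.8168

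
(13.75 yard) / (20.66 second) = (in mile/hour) 1.361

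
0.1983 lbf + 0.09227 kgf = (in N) 1.787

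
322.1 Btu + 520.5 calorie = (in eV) 2.135e+24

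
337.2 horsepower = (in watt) 2.514e+05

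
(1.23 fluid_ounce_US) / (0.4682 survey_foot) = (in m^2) 0.0002549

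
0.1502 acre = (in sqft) 6543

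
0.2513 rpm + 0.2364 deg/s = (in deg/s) 1.744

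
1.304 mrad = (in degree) 0.07471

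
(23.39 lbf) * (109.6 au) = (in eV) 1.065e+34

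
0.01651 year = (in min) 8678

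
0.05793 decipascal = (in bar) 5.793e-08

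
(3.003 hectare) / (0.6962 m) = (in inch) 1.698e+06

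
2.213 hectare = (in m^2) 2.213e+04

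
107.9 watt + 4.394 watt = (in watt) 112.3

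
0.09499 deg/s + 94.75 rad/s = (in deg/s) 5429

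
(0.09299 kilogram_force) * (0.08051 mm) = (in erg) 734.2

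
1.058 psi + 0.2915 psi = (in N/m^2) 9304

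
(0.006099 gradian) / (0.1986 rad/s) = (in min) 8.04e-06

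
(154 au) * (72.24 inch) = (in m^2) 4.227e+13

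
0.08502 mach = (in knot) 56.27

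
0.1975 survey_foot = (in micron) 6.02e+04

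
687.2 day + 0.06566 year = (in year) 1.948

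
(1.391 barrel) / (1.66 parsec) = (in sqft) 4.647e-17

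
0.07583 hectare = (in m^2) 758.3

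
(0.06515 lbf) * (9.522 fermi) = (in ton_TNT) 6.595e-25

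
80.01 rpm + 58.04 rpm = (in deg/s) 828.3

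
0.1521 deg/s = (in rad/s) 0.002655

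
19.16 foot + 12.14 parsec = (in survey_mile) 2.328e+14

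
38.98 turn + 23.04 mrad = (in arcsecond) 5.052e+07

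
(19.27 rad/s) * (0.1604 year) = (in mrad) 9.747e+10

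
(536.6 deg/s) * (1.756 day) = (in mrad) 1.421e+09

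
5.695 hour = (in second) 2.05e+04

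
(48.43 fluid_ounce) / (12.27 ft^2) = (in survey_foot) 0.004122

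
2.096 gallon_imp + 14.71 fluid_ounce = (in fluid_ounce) 336.9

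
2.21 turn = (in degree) 795.6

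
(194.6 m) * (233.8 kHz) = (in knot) 8.844e+07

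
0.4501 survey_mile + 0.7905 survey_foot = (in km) 0.7246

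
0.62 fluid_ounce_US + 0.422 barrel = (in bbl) 0.4221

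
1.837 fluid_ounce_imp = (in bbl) 0.0003283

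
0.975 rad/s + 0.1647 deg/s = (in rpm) 9.338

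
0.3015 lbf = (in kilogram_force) 0.1368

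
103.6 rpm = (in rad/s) 10.85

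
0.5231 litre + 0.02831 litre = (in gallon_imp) 0.1213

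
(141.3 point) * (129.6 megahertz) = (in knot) 1.256e+07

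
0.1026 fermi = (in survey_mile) 6.375e-20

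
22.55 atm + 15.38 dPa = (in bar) 22.85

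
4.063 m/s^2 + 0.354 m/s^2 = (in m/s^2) 4.417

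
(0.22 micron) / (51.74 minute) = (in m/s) 7.087e-11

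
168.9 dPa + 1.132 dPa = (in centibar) 0.017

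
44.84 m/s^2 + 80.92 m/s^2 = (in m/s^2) 125.8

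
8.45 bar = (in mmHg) 6338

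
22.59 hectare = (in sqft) 2.432e+06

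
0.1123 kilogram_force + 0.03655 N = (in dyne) 1.138e+05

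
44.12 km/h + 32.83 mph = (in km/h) 96.95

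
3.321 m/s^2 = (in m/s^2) 3.321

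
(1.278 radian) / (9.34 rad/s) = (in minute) 0.002281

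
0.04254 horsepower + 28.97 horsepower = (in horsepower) 29.01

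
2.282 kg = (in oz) 80.5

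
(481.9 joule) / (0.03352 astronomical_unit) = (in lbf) 2.16e-08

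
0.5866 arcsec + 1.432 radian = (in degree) 82.05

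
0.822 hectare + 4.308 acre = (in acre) 6.339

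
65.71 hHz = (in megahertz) 0.006571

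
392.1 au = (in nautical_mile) 3.167e+10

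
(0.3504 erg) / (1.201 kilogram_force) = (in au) 1.989e-20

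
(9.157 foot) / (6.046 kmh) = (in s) 1.662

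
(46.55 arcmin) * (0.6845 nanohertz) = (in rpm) 8.851e-11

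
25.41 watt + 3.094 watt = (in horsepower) 0.03822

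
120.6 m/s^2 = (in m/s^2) 120.6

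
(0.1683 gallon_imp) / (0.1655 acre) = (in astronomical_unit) 7.636e-18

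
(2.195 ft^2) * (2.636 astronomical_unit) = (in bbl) 5.058e+11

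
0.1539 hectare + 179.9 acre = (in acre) 180.3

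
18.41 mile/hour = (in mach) 0.02417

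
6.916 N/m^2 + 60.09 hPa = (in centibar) 6.016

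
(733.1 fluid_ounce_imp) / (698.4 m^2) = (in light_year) 3.152e-21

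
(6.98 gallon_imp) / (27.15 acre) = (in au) 1.931e-18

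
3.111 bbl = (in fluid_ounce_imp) 1.741e+04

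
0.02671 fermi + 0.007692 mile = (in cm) 1238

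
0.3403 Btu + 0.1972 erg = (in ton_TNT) 8.581e-08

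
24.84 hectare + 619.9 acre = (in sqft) 2.968e+07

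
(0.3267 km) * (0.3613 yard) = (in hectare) 0.01079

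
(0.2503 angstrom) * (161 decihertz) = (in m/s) 4.03e-10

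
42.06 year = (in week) 2193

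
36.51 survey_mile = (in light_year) 6.211e-12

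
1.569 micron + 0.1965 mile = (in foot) 1038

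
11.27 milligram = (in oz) 0.0003975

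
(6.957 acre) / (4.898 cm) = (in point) 1.629e+09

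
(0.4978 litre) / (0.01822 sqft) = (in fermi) 2.941e+14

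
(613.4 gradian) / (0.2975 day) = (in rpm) 0.00358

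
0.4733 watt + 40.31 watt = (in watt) 40.78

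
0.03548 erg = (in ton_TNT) 8.48e-19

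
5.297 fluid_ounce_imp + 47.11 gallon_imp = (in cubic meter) 0.2143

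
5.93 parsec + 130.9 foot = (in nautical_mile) 9.88e+13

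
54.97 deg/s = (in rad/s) 0.9594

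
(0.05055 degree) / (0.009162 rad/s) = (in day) 1.115e-06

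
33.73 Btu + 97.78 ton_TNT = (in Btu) 3.878e+08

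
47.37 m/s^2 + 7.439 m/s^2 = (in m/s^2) 54.81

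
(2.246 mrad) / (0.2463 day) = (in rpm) 1.008e-06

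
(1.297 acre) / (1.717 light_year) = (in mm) 3.231e-10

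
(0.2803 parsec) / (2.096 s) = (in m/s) 4.127e+15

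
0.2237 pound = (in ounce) 3.579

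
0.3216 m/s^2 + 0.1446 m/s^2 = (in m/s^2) 0.4662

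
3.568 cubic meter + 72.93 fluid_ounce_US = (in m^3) 3.57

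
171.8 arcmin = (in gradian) 3.181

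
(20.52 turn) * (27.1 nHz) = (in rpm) 3.337e-05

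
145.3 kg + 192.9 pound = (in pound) 513.2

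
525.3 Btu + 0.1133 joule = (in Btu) 525.3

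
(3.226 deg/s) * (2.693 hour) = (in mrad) 5.459e+05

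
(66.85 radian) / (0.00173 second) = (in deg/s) 2.214e+06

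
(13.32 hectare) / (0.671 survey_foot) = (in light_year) 6.884e-11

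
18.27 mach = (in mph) 1.392e+04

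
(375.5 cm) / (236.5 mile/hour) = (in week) 5.872e-08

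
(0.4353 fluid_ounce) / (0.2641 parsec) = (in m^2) 1.58e-21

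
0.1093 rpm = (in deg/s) 0.6558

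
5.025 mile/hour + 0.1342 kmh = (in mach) 0.006707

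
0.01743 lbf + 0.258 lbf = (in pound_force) 0.2754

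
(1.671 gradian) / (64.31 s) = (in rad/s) 0.0004081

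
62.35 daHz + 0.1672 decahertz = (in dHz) 6252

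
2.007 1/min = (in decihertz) 0.3345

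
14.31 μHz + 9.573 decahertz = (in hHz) 0.9573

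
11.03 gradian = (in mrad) 173.3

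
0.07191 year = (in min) 3.78e+04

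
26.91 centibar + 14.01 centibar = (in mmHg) 306.9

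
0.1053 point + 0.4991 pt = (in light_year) 2.254e-20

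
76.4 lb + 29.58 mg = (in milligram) 3.465e+07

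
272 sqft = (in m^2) 25.27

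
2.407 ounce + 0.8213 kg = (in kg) 0.8895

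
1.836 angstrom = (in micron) 0.0001836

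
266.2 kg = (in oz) 9390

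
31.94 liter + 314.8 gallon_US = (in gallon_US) 323.2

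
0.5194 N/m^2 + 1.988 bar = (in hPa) 1988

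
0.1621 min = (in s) 9.726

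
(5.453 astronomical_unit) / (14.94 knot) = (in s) 1.061e+11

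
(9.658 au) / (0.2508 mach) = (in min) 2.82e+08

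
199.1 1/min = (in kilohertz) 0.003318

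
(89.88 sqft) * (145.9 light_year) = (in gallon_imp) 2.535e+21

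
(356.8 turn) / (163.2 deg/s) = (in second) 787.1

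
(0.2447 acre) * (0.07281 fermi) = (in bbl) 4.535e-13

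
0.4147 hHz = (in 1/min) 2488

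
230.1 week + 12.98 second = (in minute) 2.319e+06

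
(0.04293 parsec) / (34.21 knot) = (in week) 1.245e+08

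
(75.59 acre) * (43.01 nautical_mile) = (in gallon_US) 6.437e+12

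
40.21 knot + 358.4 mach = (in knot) 2.373e+05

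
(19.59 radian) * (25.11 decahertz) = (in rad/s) 4919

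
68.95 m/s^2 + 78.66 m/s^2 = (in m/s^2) 147.6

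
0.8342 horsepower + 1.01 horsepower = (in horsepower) 1.844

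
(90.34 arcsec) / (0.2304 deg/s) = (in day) 1.261e-06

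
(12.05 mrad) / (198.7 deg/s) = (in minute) 5.791e-05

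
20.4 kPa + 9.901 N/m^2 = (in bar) 0.2041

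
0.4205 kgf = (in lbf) 0.927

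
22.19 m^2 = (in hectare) 0.002219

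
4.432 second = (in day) 5.13e-05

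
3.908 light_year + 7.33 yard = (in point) 1.048e+20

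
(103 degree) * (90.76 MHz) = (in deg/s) 9.348e+09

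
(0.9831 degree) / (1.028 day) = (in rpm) 1.845e-06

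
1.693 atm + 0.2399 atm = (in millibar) 1959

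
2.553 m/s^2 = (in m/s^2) 2.553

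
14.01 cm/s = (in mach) 0.0004115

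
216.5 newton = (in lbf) 48.67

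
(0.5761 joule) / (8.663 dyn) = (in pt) 1.885e+07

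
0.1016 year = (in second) 3.204e+06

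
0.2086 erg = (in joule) 2.086e-08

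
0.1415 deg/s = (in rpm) 0.02358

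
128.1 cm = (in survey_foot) 4.203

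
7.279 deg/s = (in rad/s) 0.127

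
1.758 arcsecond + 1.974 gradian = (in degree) 1.777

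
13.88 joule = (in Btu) 0.01316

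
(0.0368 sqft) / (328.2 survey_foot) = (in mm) 0.03418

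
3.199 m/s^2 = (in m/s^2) 3.199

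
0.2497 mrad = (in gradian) 0.0159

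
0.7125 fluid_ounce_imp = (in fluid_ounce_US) 0.6845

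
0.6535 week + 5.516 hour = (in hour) 115.3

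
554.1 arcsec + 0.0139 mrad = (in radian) 0.0027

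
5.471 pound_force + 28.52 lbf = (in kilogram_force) 15.42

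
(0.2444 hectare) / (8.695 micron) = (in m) 2.811e+08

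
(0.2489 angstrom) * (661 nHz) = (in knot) 3.198e-17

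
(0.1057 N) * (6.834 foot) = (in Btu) 0.0002087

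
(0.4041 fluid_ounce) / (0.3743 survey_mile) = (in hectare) 1.984e-12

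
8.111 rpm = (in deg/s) 48.67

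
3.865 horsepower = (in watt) 2882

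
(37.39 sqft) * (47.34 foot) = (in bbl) 315.3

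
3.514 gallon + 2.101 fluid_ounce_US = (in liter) 13.36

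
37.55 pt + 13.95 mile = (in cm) 2.245e+06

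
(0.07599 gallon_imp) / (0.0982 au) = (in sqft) 2.531e-13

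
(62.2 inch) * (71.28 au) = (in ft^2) 1.813e+14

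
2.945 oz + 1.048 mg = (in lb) 0.1841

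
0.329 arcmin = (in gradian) 0.006093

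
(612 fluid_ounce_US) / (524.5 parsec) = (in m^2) 1.118e-21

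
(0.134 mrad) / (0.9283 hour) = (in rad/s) 4.01e-08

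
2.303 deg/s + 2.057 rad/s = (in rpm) 20.03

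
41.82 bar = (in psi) 606.5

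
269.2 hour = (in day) 11.22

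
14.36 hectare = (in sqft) 1.546e+06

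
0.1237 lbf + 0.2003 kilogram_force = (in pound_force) 0.5653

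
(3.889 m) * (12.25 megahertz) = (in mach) 1.399e+05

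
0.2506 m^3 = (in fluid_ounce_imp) 8820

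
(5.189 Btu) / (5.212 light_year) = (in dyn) 1.11e-08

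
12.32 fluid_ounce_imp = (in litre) 0.35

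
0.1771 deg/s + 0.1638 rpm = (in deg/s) 1.16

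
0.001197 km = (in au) 8.001e-12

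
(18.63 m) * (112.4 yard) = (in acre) 0.4731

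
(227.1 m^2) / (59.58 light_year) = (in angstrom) 4.029e-06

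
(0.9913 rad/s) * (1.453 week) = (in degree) 4.991e+07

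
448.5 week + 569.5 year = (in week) 3.014e+04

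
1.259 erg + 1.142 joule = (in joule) 1.142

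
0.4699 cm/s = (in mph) 0.01051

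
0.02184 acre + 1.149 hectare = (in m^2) 1.158e+04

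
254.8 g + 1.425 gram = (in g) 256.2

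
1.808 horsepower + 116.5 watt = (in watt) 1465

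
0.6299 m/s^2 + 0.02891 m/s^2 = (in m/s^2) 0.6588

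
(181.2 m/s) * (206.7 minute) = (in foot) 7.373e+06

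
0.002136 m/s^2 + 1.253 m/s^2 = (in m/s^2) 1.255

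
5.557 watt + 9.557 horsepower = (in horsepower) 9.564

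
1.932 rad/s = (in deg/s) 110.7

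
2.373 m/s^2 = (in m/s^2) 2.373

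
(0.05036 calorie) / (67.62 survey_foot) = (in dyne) 1022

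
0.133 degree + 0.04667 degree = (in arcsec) 646.8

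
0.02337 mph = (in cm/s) 1.045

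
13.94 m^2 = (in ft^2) 150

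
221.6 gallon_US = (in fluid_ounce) 2.836e+04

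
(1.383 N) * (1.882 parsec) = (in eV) 5.013e+35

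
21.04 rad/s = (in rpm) 200.9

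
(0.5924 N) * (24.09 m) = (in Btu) 0.01353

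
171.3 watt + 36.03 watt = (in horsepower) 0.278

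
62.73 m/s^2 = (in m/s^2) 62.73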